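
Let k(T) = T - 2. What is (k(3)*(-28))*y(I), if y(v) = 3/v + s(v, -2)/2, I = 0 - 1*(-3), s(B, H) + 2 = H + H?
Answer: 56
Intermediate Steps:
s(B, H) = -2 + 2*H (s(B, H) = -2 + (H + H) = -2 + 2*H)
k(T) = -2 + T
I = 3 (I = 0 + 3 = 3)
y(v) = -3 + 3/v (y(v) = 3/v + (-2 + 2*(-2))/2 = 3/v + (-2 - 4)*(½) = 3/v - 6*½ = 3/v - 3 = -3 + 3/v)
(k(3)*(-28))*y(I) = ((-2 + 3)*(-28))*(-3 + 3/3) = (1*(-28))*(-3 + 3*(⅓)) = -28*(-3 + 1) = -28*(-2) = 56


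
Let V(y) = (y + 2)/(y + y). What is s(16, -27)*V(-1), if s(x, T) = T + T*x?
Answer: 459/2 ≈ 229.50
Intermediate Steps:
V(y) = (2 + y)/(2*y) (V(y) = (2 + y)/((2*y)) = (2 + y)*(1/(2*y)) = (2 + y)/(2*y))
s(16, -27)*V(-1) = (-27*(1 + 16))*((½)*(2 - 1)/(-1)) = (-27*17)*((½)*(-1)*1) = -459*(-½) = 459/2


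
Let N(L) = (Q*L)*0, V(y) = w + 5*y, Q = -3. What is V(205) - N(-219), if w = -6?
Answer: 1019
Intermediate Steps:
V(y) = -6 + 5*y
N(L) = 0 (N(L) = -3*L*0 = 0)
V(205) - N(-219) = (-6 + 5*205) - 1*0 = (-6 + 1025) + 0 = 1019 + 0 = 1019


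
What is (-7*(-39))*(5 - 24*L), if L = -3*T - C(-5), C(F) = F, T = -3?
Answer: -90363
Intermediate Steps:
L = 14 (L = -3*(-3) - 1*(-5) = 9 + 5 = 14)
(-7*(-39))*(5 - 24*L) = (-7*(-39))*(5 - 24*14) = 273*(5 - 4*84) = 273*(5 - 336) = 273*(-331) = -90363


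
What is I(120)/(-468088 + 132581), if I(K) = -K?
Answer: 120/335507 ≈ 0.00035767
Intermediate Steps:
I(120)/(-468088 + 132581) = (-1*120)/(-468088 + 132581) = -120/(-335507) = -120*(-1/335507) = 120/335507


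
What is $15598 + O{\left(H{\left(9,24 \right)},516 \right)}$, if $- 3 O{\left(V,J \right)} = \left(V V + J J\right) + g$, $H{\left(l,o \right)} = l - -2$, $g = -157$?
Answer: $-73142$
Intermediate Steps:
$H{\left(l,o \right)} = 2 + l$ ($H{\left(l,o \right)} = l + 2 = 2 + l$)
$O{\left(V,J \right)} = \frac{157}{3} - \frac{J^{2}}{3} - \frac{V^{2}}{3}$ ($O{\left(V,J \right)} = - \frac{\left(V V + J J\right) - 157}{3} = - \frac{\left(V^{2} + J^{2}\right) - 157}{3} = - \frac{\left(J^{2} + V^{2}\right) - 157}{3} = - \frac{-157 + J^{2} + V^{2}}{3} = \frac{157}{3} - \frac{J^{2}}{3} - \frac{V^{2}}{3}$)
$15598 + O{\left(H{\left(9,24 \right)},516 \right)} = 15598 - \left(- \frac{157}{3} + 88752 + \frac{\left(2 + 9\right)^{2}}{3}\right) = 15598 - \left(\frac{266099}{3} + \frac{121}{3}\right) = 15598 - 88740 = -73142$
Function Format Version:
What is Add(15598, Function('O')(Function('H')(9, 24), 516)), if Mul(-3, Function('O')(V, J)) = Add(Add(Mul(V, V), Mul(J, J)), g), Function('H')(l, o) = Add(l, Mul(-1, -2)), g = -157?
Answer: -73142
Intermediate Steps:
Function('H')(l, o) = Add(2, l) (Function('H')(l, o) = Add(l, 2) = Add(2, l))
Function('O')(V, J) = Add(Rational(157, 3), Mul(Rational(-1, 3), Pow(J, 2)), Mul(Rational(-1, 3), Pow(V, 2))) (Function('O')(V, J) = Mul(Rational(-1, 3), Add(Add(Mul(V, V), Mul(J, J)), -157)) = Mul(Rational(-1, 3), Add(Add(Pow(V, 2), Pow(J, 2)), -157)) = Mul(Rational(-1, 3), Add(Add(Pow(J, 2), Pow(V, 2)), -157)) = Mul(Rational(-1, 3), Add(-157, Pow(J, 2), Pow(V, 2))) = Add(Rational(157, 3), Mul(Rational(-1, 3), Pow(J, 2)), Mul(Rational(-1, 3), Pow(V, 2))))
Add(15598, Function('O')(Function('H')(9, 24), 516)) = Add(15598, Add(Rational(157, 3), Mul(Rational(-1, 3), Pow(516, 2)), Mul(Rational(-1, 3), Pow(Add(2, 9), 2)))) = Add(15598, Add(Rational(157, 3), Mul(Rational(-1, 3), 266256), Mul(Rational(-1, 3), Pow(11, 2)))) = Add(15598, Add(Rational(157, 3), -88752, Mul(Rational(-1, 3), 121))) = Add(15598, Add(Rational(157, 3), -88752, Rational(-121, 3))) = Add(15598, -88740) = -73142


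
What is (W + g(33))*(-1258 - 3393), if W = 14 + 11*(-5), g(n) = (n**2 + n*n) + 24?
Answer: -10050811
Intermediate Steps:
g(n) = 24 + 2*n**2 (g(n) = (n**2 + n**2) + 24 = 2*n**2 + 24 = 24 + 2*n**2)
W = -41 (W = 14 - 55 = -41)
(W + g(33))*(-1258 - 3393) = (-41 + (24 + 2*33**2))*(-1258 - 3393) = (-41 + (24 + 2*1089))*(-4651) = (-41 + (24 + 2178))*(-4651) = (-41 + 2202)*(-4651) = 2161*(-4651) = -10050811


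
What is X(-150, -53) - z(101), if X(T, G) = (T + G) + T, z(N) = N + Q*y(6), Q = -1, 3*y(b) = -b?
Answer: -456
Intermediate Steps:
y(b) = -b/3 (y(b) = (-b)/3 = -b/3)
z(N) = 2 + N (z(N) = N - (-1)*6/3 = N - 1*(-2) = N + 2 = 2 + N)
X(T, G) = G + 2*T (X(T, G) = (G + T) + T = G + 2*T)
X(-150, -53) - z(101) = (-53 + 2*(-150)) - (2 + 101) = (-53 - 300) - 1*103 = -353 - 103 = -456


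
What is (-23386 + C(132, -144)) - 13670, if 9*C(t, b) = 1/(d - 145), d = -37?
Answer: -60697729/1638 ≈ -37056.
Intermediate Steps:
C(t, b) = -1/1638 (C(t, b) = 1/(9*(-37 - 145)) = (⅑)/(-182) = (⅑)*(-1/182) = -1/1638)
(-23386 + C(132, -144)) - 13670 = (-23386 - 1/1638) - 13670 = -38306269/1638 - 13670 = -60697729/1638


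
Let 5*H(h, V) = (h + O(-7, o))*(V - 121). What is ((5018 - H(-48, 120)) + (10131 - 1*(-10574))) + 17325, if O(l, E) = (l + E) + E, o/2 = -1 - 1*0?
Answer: 215181/5 ≈ 43036.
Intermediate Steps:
o = -2 (o = 2*(-1 - 1*0) = 2*(-1 + 0) = 2*(-1) = -2)
O(l, E) = l + 2*E (O(l, E) = (E + l) + E = l + 2*E)
H(h, V) = (-121 + V)*(-11 + h)/5 (H(h, V) = ((h + (-7 + 2*(-2)))*(V - 121))/5 = ((h + (-7 - 4))*(-121 + V))/5 = ((h - 11)*(-121 + V))/5 = ((-11 + h)*(-121 + V))/5 = ((-121 + V)*(-11 + h))/5 = (-121 + V)*(-11 + h)/5)
((5018 - H(-48, 120)) + (10131 - 1*(-10574))) + 17325 = ((5018 - (1331/5 - 121/5*(-48) - 11/5*120 + (⅕)*120*(-48))) + (10131 - 1*(-10574))) + 17325 = ((5018 - (1331/5 + 5808/5 - 264 - 1152)) + (10131 + 10574)) + 17325 = ((5018 - 1*59/5) + 20705) + 17325 = ((5018 - 59/5) + 20705) + 17325 = (25031/5 + 20705) + 17325 = 128556/5 + 17325 = 215181/5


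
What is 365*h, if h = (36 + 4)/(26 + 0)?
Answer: 7300/13 ≈ 561.54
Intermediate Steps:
h = 20/13 (h = 40/26 = 40*(1/26) = 20/13 ≈ 1.5385)
365*h = 365*(20/13) = 7300/13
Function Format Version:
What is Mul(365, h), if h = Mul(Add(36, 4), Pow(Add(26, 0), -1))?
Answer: Rational(7300, 13) ≈ 561.54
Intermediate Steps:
h = Rational(20, 13) (h = Mul(40, Pow(26, -1)) = Mul(40, Rational(1, 26)) = Rational(20, 13) ≈ 1.5385)
Mul(365, h) = Mul(365, Rational(20, 13)) = Rational(7300, 13)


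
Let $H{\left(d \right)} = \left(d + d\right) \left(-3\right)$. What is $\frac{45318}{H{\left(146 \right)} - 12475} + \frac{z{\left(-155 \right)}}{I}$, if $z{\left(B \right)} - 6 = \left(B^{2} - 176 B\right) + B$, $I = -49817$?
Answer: $- \frac{226199274}{51162059} \approx -4.4212$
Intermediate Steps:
$H{\left(d \right)} = - 6 d$ ($H{\left(d \right)} = 2 d \left(-3\right) = - 6 d$)
$z{\left(B \right)} = 6 + B^{2} - 175 B$ ($z{\left(B \right)} = 6 + \left(\left(B^{2} - 176 B\right) + B\right) = 6 + \left(B^{2} - 175 B\right) = 6 + B^{2} - 175 B$)
$\frac{45318}{H{\left(146 \right)} - 12475} + \frac{z{\left(-155 \right)}}{I} = \frac{45318}{\left(-6\right) 146 - 12475} + \frac{6 + \left(-155\right)^{2} - -27125}{-49817} = \frac{45318}{-876 - 12475} + \left(6 + 24025 + 27125\right) \left(- \frac{1}{49817}\right) = \frac{45318}{-13351} + 51156 \left(- \frac{1}{49817}\right) = 45318 \left(- \frac{1}{13351}\right) - \frac{51156}{49817} = - \frac{3486}{1027} - \frac{51156}{49817} = - \frac{226199274}{51162059}$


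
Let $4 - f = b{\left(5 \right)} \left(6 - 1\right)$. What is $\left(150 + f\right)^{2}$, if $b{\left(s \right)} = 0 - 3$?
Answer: $28561$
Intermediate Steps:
$b{\left(s \right)} = -3$ ($b{\left(s \right)} = 0 - 3 = -3$)
$f = 19$ ($f = 4 - - 3 \left(6 - 1\right) = 4 - \left(-3\right) 5 = 4 - -15 = 4 + 15 = 19$)
$\left(150 + f\right)^{2} = \left(150 + 19\right)^{2} = 169^{2} = 28561$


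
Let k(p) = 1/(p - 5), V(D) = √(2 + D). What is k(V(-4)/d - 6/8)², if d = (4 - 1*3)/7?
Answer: 16/(23 - 28*I*√2)² ≈ -0.0037804 + 0.0066276*I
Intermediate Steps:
d = ⅐ (d = (4 - 3)*(⅐) = 1*(⅐) = ⅐ ≈ 0.14286)
k(p) = 1/(-5 + p)
k(V(-4)/d - 6/8)² = (1/(-5 + (√(2 - 4)/(⅐) - 6/8)))² = (1/(-5 + (√(-2)*7 - 6*⅛)))² = (1/(-5 + ((I*√2)*7 - ¾)))² = (1/(-5 + (7*I*√2 - ¾)))² = (1/(-5 + (-¾ + 7*I*√2)))² = (1/(-23/4 + 7*I*√2))² = (-23/4 + 7*I*√2)⁻²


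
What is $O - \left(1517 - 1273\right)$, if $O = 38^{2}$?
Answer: $1200$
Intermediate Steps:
$O = 1444$
$O - \left(1517 - 1273\right) = 1444 - \left(1517 - 1273\right) = 1444 - 244 = 1200$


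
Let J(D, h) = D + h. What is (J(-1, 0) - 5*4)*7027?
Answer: -147567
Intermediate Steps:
(J(-1, 0) - 5*4)*7027 = ((-1 + 0) - 5*4)*7027 = (-1 - 20)*7027 = -21*7027 = -147567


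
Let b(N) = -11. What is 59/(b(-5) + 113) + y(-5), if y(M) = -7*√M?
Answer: 59/102 - 7*I*√5 ≈ 0.57843 - 15.652*I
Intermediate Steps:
59/(b(-5) + 113) + y(-5) = 59/(-11 + 113) - 7*I*√5 = 59/102 - 7*I*√5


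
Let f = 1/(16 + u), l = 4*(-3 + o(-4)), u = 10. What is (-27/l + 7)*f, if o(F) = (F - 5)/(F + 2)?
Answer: 5/52 ≈ 0.096154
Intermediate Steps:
o(F) = (-5 + F)/(2 + F)
l = 6 (l = 4*(-3 + (-5 - 4)/(2 - 4)) = 4*(-3 - 9/(-2)) = 4*(-3 - 1/2*(-9)) = 4*(-3 + 9/2) = 4*(3/2) = 6)
f = 1/26 (f = 1/(16 + 10) = 1/26 ≈ 0.038462)
(-27/l + 7)*f = (-27/6 + 7)*(1/26) = (-27*1/6 + 7)*(1/26) = (-9/2 + 7)*(1/26) = (5/2)*(1/26) = 5/52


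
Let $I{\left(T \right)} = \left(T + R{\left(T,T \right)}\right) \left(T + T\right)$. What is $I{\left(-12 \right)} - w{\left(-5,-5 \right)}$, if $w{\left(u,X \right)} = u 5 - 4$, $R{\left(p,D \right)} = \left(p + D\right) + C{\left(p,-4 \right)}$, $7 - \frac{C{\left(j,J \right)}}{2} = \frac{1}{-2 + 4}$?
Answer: $581$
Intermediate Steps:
$C{\left(j,J \right)} = 13$ ($C{\left(j,J \right)} = 14 - \frac{2}{-2 + 4} = 14 - \frac{2}{2} = 14 - 1 = 13$)
$R{\left(p,D \right)} = 13 + D + p$ ($R{\left(p,D \right)} = \left(p + D\right) + 13 = \left(D + p\right) + 13 = 13 + D + p$)
$w{\left(u,X \right)} = -4 + 5 u$ ($w{\left(u,X \right)} = 5 u - 4 = -4 + 5 u$)
$I{\left(T \right)} = 2 T \left(13 + 3 T\right)$ ($I{\left(T \right)} = \left(T + \left(13 + T + T\right)\right) \left(T + T\right) = \left(T + \left(13 + 2 T\right)\right) 2 T = \left(13 + 3 T\right) 2 T = 2 T \left(13 + 3 T\right)$)
$I{\left(-12 \right)} - w{\left(-5,-5 \right)} = 2 \left(-12\right) \left(13 + 3 \left(-12\right)\right) - \left(-4 + 5 \left(-5\right)\right) = 2 \left(-12\right) \left(13 - 36\right) - \left(-4 - 25\right) = 2 \left(-12\right) \left(-23\right) - -29 = 552 + 29 = 581$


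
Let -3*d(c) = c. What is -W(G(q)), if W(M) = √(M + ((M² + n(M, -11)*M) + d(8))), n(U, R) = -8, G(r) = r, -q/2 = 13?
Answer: -√7698/3 ≈ -29.246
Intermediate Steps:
q = -26 (q = -2*13 = -26)
d(c) = -c/3
W(M) = √(-8/3 + M² - 7*M) (W(M) = √(M + ((M² - 8*M) - ⅓*8)) = √(M + ((M² - 8*M) - 8/3)) = √(M + (-8/3 + M² - 8*M)) = √(-8/3 + M² - 7*M))
-W(G(q)) = -√(-24 - 63*(-26) + 9*(-26)²)/3 = -√(-24 + 1638 + 9*676)/3 = -√(-24 + 1638 + 6084)/3 = -√7698/3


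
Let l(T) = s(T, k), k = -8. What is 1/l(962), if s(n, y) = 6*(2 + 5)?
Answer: 1/42 ≈ 0.023810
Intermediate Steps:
s(n, y) = 42 (s(n, y) = 6*7 = 42)
l(T) = 42
1/l(962) = 1/42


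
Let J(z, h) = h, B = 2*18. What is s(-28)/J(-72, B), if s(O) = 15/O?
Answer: -5/336 ≈ -0.014881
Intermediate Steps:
B = 36
s(-28)/J(-72, B) = (15/(-28))/36 = (15*(-1/28))*(1/36) = -15/28*1/36 = -5/336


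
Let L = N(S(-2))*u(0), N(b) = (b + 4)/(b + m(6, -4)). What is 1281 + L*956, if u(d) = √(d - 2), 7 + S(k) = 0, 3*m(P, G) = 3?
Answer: 1281 + 478*I*√2 ≈ 1281.0 + 675.99*I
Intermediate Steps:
m(P, G) = 1 (m(P, G) = (⅓)*3 = 1)
S(k) = -7 (S(k) = -7 + 0 = -7)
u(d) = √(-2 + d)
N(b) = (4 + b)/(1 + b) (N(b) = (b + 4)/(b + 1) = (4 + b)/(1 + b))
L = I*√2/2 (L = ((4 - 7)/(1 - 7))*√(-2 + 0) = (-3/(-6))*√(-2) = (-⅙*(-3))*(I*√2) = (I*√2)/2 = I*√2/2 ≈ 0.70711*I)
1281 + L*956 = 1281 + (I*√2/2)*956 = 1281 + 478*I*√2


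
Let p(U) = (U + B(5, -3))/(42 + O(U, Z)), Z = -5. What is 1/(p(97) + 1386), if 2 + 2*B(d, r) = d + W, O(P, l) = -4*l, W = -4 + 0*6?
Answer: 124/172057 ≈ 0.00072069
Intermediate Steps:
W = -4 (W = -4 + 0 = -4)
B(d, r) = -3 + d/2 (B(d, r) = -1 + (d - 4)/2 = -1 + (-4 + d)/2 = -1 + (-2 + d/2) = -3 + d/2)
p(U) = -1/124 + U/62 (p(U) = (U + (-3 + (1/2)*5))/(42 - 4*(-5)) = (U + (-3 + 5/2))/(42 + 20) = (U - 1/2)/62 = (-1/2 + U)*(1/62) = -1/124 + U/62)
1/(p(97) + 1386) = 1/((-1/124 + (1/62)*97) + 1386) = 1/((-1/124 + 97/62) + 1386) = 1/(193/124 + 1386) = 1/(172057/124) = 124/172057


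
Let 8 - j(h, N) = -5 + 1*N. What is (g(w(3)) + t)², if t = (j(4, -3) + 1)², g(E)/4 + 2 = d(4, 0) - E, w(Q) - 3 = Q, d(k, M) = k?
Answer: 74529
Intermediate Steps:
w(Q) = 3 + Q
g(E) = 8 - 4*E (g(E) = -8 + 4*(4 - E) = -8 + (16 - 4*E) = 8 - 4*E)
j(h, N) = 13 - N (j(h, N) = 8 - (-5 + 1*N) = 8 - (-5 + N) = 8 + (5 - N) = 13 - N)
t = 289 (t = ((13 - 1*(-3)) + 1)² = ((13 + 3) + 1)² = (16 + 1)² = 17² = 289)
(g(w(3)) + t)² = ((8 - 4*(3 + 3)) + 289)² = ((8 - 4*6) + 289)² = ((8 - 24) + 289)² = (-16 + 289)² = 273² = 74529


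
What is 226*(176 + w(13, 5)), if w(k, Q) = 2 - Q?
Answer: 39098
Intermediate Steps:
226*(176 + w(13, 5)) = 226*(176 + (2 - 1*5)) = 226*(176 + (2 - 5)) = 226*(176 - 3) = 226*173 = 39098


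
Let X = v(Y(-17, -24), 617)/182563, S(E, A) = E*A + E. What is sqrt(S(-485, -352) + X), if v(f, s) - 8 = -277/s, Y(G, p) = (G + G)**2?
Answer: 2*sqrt(539988759323053408281)/112641371 ≈ 412.60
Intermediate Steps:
S(E, A) = E + A*E (S(E, A) = A*E + E = E + A*E)
Y(G, p) = 4*G**2 (Y(G, p) = (2*G)**2 = 4*G**2)
v(f, s) = 8 - 277/s
X = 4659/112641371 (X = (8 - 277/617)/182563 = (8 - 277*1/617)*(1/182563) = (8 - 277/617)*(1/182563) = (4659/617)*(1/182563) = 4659/112641371 ≈ 4.1361e-5)
sqrt(S(-485, -352) + X) = sqrt(-485*(1 - 352) + 4659/112641371) = sqrt(-485*(-351) + 4659/112641371) = sqrt(170235 + 4659/112641371) = sqrt(19175503796844/112641371) = 2*sqrt(539988759323053408281)/112641371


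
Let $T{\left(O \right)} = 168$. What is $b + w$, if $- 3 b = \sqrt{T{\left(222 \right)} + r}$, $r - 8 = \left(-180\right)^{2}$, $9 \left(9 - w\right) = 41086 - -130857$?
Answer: $- \frac{171862}{9} - \frac{8 \sqrt{509}}{3} \approx -19156.0$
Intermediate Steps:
$w = - \frac{171862}{9}$ ($w = 9 - \frac{41086 - -130857}{9} = 9 - \frac{41086 + 130857}{9} = 9 - \frac{171943}{9} = - \frac{171862}{9} \approx -19096.0$)
$r = 32408$ ($r = 8 + \left(-180\right)^{2} = 8 + 32400 = 32408$)
$b = - \frac{8 \sqrt{509}}{3}$ ($b = - \frac{\sqrt{168 + 32408}}{3} = - \frac{\sqrt{32576}}{3} = - \frac{8 \sqrt{509}}{3} \approx -60.163$)
$b + w = - \frac{8 \sqrt{509}}{3} - \frac{171862}{9} = - \frac{171862}{9} - \frac{8 \sqrt{509}}{3}$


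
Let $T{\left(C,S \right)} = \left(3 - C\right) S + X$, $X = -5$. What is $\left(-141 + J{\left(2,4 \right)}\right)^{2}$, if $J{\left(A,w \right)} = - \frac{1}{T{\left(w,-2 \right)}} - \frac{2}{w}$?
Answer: $\frac{717409}{36} \approx 19928.0$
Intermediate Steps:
$T{\left(C,S \right)} = -5 + S \left(3 - C\right)$ ($T{\left(C,S \right)} = \left(3 - C\right) S - 5 = S \left(3 - C\right) - 5 = -5 + S \left(3 - C\right)$)
$J{\left(A,w \right)} = - \frac{1}{-11 + 2 w} - \frac{2}{w}$ ($J{\left(A,w \right)} = - \frac{1}{-5 + 3 \left(-2\right) - w \left(-2\right)} - \frac{2}{w} = - \frac{1}{-5 - 6 + 2 w} - \frac{2}{w} = - \frac{1}{-11 + 2 w} - \frac{2}{w}$)
$\left(-141 + J{\left(2,4 \right)}\right)^{2} = \left(-141 + \frac{-22 + 5 \cdot 4}{4 \left(11 - 8\right)}\right)^{2} = \left(-141 + \frac{-22 + 20}{4 \left(11 - 8\right)}\right)^{2} = \left(-141 + \frac{1}{4} \cdot \frac{1}{3} \left(-2\right)\right)^{2} = \left(-141 - \frac{1}{6}\right)^{2} = \left(- \frac{847}{6}\right)^{2} = \frac{717409}{36}$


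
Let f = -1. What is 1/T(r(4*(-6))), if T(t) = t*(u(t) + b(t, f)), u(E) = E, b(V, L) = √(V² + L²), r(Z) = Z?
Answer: -1 - √577/24 ≈ -2.0009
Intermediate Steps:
b(V, L) = √(L² + V²)
T(t) = t*(t + √(1 + t²)) (T(t) = t*(t + √((-1)² + t²)) = t*(t + √(1 + t²)))
1/T(r(4*(-6))) = 1/((4*(-6))*(4*(-6) + √(1 + (4*(-6))²))) = 1/(-24*(-24 + √(1 + (-24)²))) = 1/(-24*(-24 + √(1 + 576))) = 1/(-24*(-24 + √577)) = 1/(576 - 24*√577)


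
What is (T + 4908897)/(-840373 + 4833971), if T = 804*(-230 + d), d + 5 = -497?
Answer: 4320369/3993598 ≈ 1.0818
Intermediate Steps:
d = -502 (d = -5 - 497 = -502)
T = -588528 (T = 804*(-230 - 502) = 804*(-732) = -588528)
(T + 4908897)/(-840373 + 4833971) = (-588528 + 4908897)/(-840373 + 4833971) = 4320369/3993598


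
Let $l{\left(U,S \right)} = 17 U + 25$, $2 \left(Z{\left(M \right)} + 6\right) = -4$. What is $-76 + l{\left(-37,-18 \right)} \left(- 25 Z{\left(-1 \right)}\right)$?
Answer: $-120876$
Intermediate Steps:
$Z{\left(M \right)} = -8$ ($Z{\left(M \right)} = -6 + \frac{1}{2} \left(-4\right) = -6 - 2 = -8$)
$l{\left(U,S \right)} = 25 + 17 U$
$-76 + l{\left(-37,-18 \right)} \left(- 25 Z{\left(-1 \right)}\right) = -76 + \left(25 + 17 \left(-37\right)\right) \left(\left(-25\right) \left(-8\right)\right) = -76 + \left(25 - 629\right) 200 = -76 - 120800 = -120876$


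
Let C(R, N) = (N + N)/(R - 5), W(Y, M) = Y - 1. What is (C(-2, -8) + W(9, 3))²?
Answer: 5184/49 ≈ 105.80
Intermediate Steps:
W(Y, M) = -1 + Y
C(R, N) = 2*N/(-5 + R) (C(R, N) = (2*N)/(-5 + R) = 2*N/(-5 + R))
(C(-2, -8) + W(9, 3))² = (2*(-8)/(-5 - 2) + (-1 + 9))² = (2*(-8)/(-7) + 8)² = (2*(-8)*(-⅐) + 8)² = (16/7 + 8)² = (72/7)² = 5184/49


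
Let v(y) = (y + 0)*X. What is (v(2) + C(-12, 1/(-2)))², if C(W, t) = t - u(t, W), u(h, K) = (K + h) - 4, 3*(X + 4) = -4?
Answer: 256/9 ≈ 28.444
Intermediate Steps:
X = -16/3 (X = -4 + (⅓)*(-4) = -4 - 4/3 = -16/3 ≈ -5.3333)
v(y) = -16*y/3 (v(y) = (y + 0)*(-16/3) = y*(-16/3) = -16*y/3)
u(h, K) = -4 + K + h
C(W, t) = 4 - W (C(W, t) = t - (-4 + W + t) = t + (4 - W - t) = 4 - W)
(v(2) + C(-12, 1/(-2)))² = (-16/3*2 + (4 - 1*(-12)))² = (-32/3 + (4 + 12))² = (-32/3 + 16)² = (16/3)² = 256/9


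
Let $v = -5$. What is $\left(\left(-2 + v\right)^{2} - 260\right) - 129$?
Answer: $-340$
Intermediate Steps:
$\left(\left(-2 + v\right)^{2} - 260\right) - 129 = \left(\left(-2 - 5\right)^{2} - 260\right) - 129 = \left(\left(-7\right)^{2} - 260\right) - 129 = \left(49 - 260\right) - 129 = -211 - 129 = -340$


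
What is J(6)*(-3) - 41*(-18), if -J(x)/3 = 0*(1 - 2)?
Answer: 738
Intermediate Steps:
J(x) = 0 (J(x) = -0*(1 - 2) = -0*(-1) = -3*0 = 0)
J(6)*(-3) - 41*(-18) = 0*(-3) - 41*(-18) = 0 + 738 = 738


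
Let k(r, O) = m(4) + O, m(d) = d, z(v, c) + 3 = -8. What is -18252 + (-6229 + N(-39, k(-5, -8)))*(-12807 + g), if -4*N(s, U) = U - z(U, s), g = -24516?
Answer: 930128121/4 ≈ 2.3253e+8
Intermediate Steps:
z(v, c) = -11 (z(v, c) = -3 - 8 = -11)
k(r, O) = 4 + O
N(s, U) = -11/4 - U/4 (N(s, U) = -(U - 1*(-11))/4 = -(U + 11)/4 = -(11 + U)/4 = -11/4 - U/4)
-18252 + (-6229 + N(-39, k(-5, -8)))*(-12807 + g) = -18252 + (-6229 + (-11/4 - (4 - 8)/4))*(-12807 - 24516) = -18252 + (-6229 + (-11/4 - ¼*(-4)))*(-37323) = -18252 + (-6229 + (-11/4 + 1))*(-37323) = -18252 + (-6229 - 7/4)*(-37323) = -18252 - 24923/4*(-37323) = -18252 + 930201129/4 = 930128121/4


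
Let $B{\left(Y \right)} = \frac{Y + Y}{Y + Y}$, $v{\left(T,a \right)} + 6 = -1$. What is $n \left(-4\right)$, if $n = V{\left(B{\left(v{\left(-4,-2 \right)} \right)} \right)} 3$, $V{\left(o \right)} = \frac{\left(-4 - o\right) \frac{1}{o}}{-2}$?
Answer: $-30$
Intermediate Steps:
$v{\left(T,a \right)} = -7$ ($v{\left(T,a \right)} = -6 - 1 = -7$)
$B{\left(Y \right)} = 1$ ($B{\left(Y \right)} = \frac{2 Y}{2 Y} = 2 Y \frac{1}{2 Y} = 1$)
$V{\left(o \right)} = - \frac{-4 - o}{2 o}$ ($V{\left(o \right)} = \frac{-4 - o}{o} \left(- \frac{1}{2}\right) = - \frac{-4 - o}{2 o}$)
$n = \frac{15}{2}$ ($n = \frac{4 + 1}{2 \cdot 1} \cdot 3 = \frac{1}{2} \cdot 1 \cdot 5 \cdot 3 = \frac{5}{2} \cdot 3 = \frac{15}{2} \approx 7.5$)
$n \left(-4\right) = \frac{15}{2} \left(-4\right) = -30$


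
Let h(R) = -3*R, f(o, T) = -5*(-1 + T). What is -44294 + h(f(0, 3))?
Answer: -44264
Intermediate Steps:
f(o, T) = 5 - 5*T
-44294 + h(f(0, 3)) = -44294 - 3*(5 - 5*3) = -44294 - 3*(5 - 15) = -44294 - 3*(-10) = -44294 + 30 = -44264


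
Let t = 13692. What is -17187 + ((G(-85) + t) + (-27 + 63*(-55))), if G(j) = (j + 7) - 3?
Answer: -7068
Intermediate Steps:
G(j) = 4 + j (G(j) = (7 + j) - 3 = 4 + j)
-17187 + ((G(-85) + t) + (-27 + 63*(-55))) = -17187 + (((4 - 85) + 13692) + (-27 + 63*(-55))) = -17187 + ((-81 + 13692) + (-27 - 3465)) = -17187 + (13611 - 3492) = -17187 + 10119 = -7068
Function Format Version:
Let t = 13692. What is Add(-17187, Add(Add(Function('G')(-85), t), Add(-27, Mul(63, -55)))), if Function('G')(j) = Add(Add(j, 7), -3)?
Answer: -7068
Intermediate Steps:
Function('G')(j) = Add(4, j) (Function('G')(j) = Add(Add(7, j), -3) = Add(4, j))
Add(-17187, Add(Add(Function('G')(-85), t), Add(-27, Mul(63, -55)))) = Add(-17187, Add(Add(Add(4, -85), 13692), Add(-27, Mul(63, -55)))) = Add(-17187, Add(Add(-81, 13692), Add(-27, -3465))) = Add(-17187, Add(13611, -3492)) = Add(-17187, 10119) = -7068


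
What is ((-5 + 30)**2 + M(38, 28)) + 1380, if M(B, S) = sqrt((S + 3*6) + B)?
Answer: 2005 + 2*sqrt(21) ≈ 2014.2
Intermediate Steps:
M(B, S) = sqrt(18 + B + S) (M(B, S) = sqrt((S + 18) + B) = sqrt((18 + S) + B) = sqrt(18 + B + S))
((-5 + 30)**2 + M(38, 28)) + 1380 = ((-5 + 30)**2 + sqrt(18 + 38 + 28)) + 1380 = (25**2 + sqrt(84)) + 1380 = (625 + 2*sqrt(21)) + 1380 = 2005 + 2*sqrt(21)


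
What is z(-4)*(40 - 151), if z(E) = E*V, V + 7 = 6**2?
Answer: 12876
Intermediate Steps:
V = 29 (V = -7 + 6**2 = -7 + 36 = 29)
z(E) = 29*E (z(E) = E*29 = 29*E)
z(-4)*(40 - 151) = (29*(-4))*(40 - 151) = -116*(-111) = 12876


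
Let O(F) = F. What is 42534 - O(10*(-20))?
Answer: 42734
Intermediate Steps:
42534 - O(10*(-20)) = 42534 - 10*(-20) = 42534 - 1*(-200) = 42534 + 200 = 42734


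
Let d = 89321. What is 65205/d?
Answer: 65205/89321 ≈ 0.73001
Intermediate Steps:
65205/d = 65205/89321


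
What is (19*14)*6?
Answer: 1596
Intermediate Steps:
(19*14)*6 = 266*6 = 1596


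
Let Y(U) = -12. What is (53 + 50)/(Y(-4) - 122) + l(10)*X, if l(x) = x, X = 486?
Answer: 651137/134 ≈ 4859.2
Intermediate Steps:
(53 + 50)/(Y(-4) - 122) + l(10)*X = (53 + 50)/(-12 - 122) + 10*486 = 103/(-134) + 4860 = 103*(-1/134) + 4860 = -103/134 + 4860 = 651137/134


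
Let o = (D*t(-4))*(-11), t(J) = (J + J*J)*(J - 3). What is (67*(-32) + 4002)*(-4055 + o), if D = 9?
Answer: 7916938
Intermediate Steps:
t(J) = (-3 + J)*(J + J²) (t(J) = (J + J²)*(-3 + J) = (-3 + J)*(J + J²))
o = 8316 (o = (9*(-4*(-3 + (-4)² - 2*(-4))))*(-11) = (9*(-4*(-3 + 16 + 8)))*(-11) = (9*(-4*21))*(-11) = (9*(-84))*(-11) = -756*(-11) = 8316)
(67*(-32) + 4002)*(-4055 + o) = (67*(-32) + 4002)*(-4055 + 8316) = (-2144 + 4002)*4261 = 1858*4261 = 7916938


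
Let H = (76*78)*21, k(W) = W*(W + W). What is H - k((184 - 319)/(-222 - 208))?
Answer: 460355895/3698 ≈ 1.2449e+5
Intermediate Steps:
k(W) = 2*W² (k(W) = W*(2*W) = 2*W²)
H = 124488 (H = 5928*21 = 124488)
H - k((184 - 319)/(-222 - 208)) = 124488 - 2*((184 - 319)/(-222 - 208))² = 124488 - 2*(-135/(-430))² = 124488 - 2*(-135*(-1/430))² = 124488 - 2*(27/86)² = 124488 - 2*729/7396 = 124488 - 1*729/3698 = 124488 - 729/3698 = 460355895/3698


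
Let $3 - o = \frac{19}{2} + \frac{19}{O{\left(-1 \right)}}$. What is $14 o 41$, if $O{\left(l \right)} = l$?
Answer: $7175$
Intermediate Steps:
$o = \frac{25}{2}$ ($o = 3 - \left(\frac{19}{2} + \frac{19}{-1}\right) = 3 - \left(19 \cdot \frac{1}{2} + 19 \left(-1\right)\right) = 3 - \left(\frac{19}{2} - 19\right) = 3 - - \frac{19}{2} = 3 + \frac{19}{2} = \frac{25}{2} \approx 12.5$)
$14 o 41 = 14 \cdot \frac{25}{2} \cdot 41 = 175 \cdot 41 = 7175$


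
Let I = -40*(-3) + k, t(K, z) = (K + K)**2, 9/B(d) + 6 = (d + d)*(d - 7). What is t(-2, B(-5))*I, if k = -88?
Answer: 512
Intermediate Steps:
B(d) = 9/(-6 + 2*d*(-7 + d)) (B(d) = 9/(-6 + (d + d)*(d - 7)) = 9/(-6 + (2*d)*(-7 + d)) = 9/(-6 + 2*d*(-7 + d)))
t(K, z) = 4*K**2 (t(K, z) = (2*K)**2 = 4*K**2)
I = 32 (I = -40*(-3) - 88 = 120 - 88 = 32)
t(-2, B(-5))*I = (4*(-2)**2)*32 = (4*4)*32 = 16*32 = 512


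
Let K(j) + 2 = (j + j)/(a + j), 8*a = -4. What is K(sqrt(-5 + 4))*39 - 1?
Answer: -83/5 - 156*I/5 ≈ -16.6 - 31.2*I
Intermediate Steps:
a = -1/2 (a = (1/8)*(-4) = -1/2 ≈ -0.50000)
K(j) = -2 + 2*j/(-1/2 + j) (K(j) = -2 + (j + j)/(-1/2 + j) = -2 + (2*j)/(-1/2 + j) = -2 + 2*j/(-1/2 + j))
K(sqrt(-5 + 4))*39 - 1 = (2/(-1 + 2*sqrt(-5 + 4)))*39 - 1 = (2/(-1 + 2*sqrt(-1)))*39 - 1 = (2/(-1 + 2*I))*39 - 1 = (2*((-1 - 2*I)/5))*39 - 1 = (2*(-1 - 2*I)/5)*39 - 1 = 78*(-1 - 2*I)/5 - 1 = -1 + 78*(-1 - 2*I)/5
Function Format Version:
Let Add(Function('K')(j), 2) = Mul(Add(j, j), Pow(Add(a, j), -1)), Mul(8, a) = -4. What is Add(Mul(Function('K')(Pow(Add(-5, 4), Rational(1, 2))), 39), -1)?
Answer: Add(Rational(-83, 5), Mul(Rational(-156, 5), I)) ≈ Add(-16.600, Mul(-31.200, I))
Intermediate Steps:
a = Rational(-1, 2) (a = Mul(Rational(1, 8), -4) = Rational(-1, 2) ≈ -0.50000)
Function('K')(j) = Add(-2, Mul(2, j, Pow(Add(Rational(-1, 2), j), -1))) (Function('K')(j) = Add(-2, Mul(Add(j, j), Pow(Add(Rational(-1, 2), j), -1))) = Add(-2, Mul(Mul(2, j), Pow(Add(Rational(-1, 2), j), -1))) = Add(-2, Mul(2, j, Pow(Add(Rational(-1, 2), j), -1))))
Add(Mul(Function('K')(Pow(Add(-5, 4), Rational(1, 2))), 39), -1) = Add(Mul(Mul(2, Pow(Add(-1, Mul(2, Pow(Add(-5, 4), Rational(1, 2)))), -1)), 39), -1) = Add(Mul(Mul(2, Pow(Add(-1, Mul(2, Pow(-1, Rational(1, 2)))), -1)), 39), -1) = Add(Mul(Mul(2, Pow(Add(-1, Mul(2, I)), -1)), 39), -1) = Add(Mul(Mul(2, Mul(Rational(1, 5), Add(-1, Mul(-2, I)))), 39), -1) = Add(Mul(Mul(Rational(2, 5), Add(-1, Mul(-2, I))), 39), -1) = Add(Mul(Rational(78, 5), Add(-1, Mul(-2, I))), -1) = Add(-1, Mul(Rational(78, 5), Add(-1, Mul(-2, I))))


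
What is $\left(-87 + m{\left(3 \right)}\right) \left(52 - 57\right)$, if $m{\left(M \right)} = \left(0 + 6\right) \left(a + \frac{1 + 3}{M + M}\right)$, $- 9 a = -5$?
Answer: $\frac{1195}{3} \approx 398.33$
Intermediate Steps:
$a = \frac{5}{9}$ ($a = \left(- \frac{1}{9}\right) \left(-5\right) = \frac{5}{9} \approx 0.55556$)
$m{\left(M \right)} = \frac{10}{3} + \frac{12}{M}$ ($m{\left(M \right)} = \left(0 + 6\right) \left(\frac{5}{9} + \frac{1 + 3}{M + M}\right) = 6 \left(\frac{5}{9} + \frac{4}{2 M}\right) = 6 \left(\frac{5}{9} + 4 \frac{1}{2 M}\right) = 6 \left(\frac{5}{9} + \frac{2}{M}\right) = \frac{10}{3} + \frac{12}{M}$)
$\left(-87 + m{\left(3 \right)}\right) \left(52 - 57\right) = \left(-87 + \left(\frac{10}{3} + \frac{12}{3}\right)\right) \left(52 - 57\right) = \left(-87 + \left(\frac{10}{3} + 12 \cdot \frac{1}{3}\right)\right) \left(52 - 57\right) = \left(-87 + \left(\frac{10}{3} + 4\right)\right) \left(-5\right) = \left(-87 + \frac{22}{3}\right) \left(-5\right) = \left(- \frac{239}{3}\right) \left(-5\right) = \frac{1195}{3}$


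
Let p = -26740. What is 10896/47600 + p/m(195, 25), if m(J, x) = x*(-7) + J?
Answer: -3976894/2975 ≈ -1336.8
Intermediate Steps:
m(J, x) = J - 7*x (m(J, x) = -7*x + J = J - 7*x)
10896/47600 + p/m(195, 25) = 10896/47600 - 26740/(195 - 7*25) = 10896*(1/47600) - 26740/(195 - 175) = 681/2975 - 26740/20 = 681/2975 - 26740*1/20 = 681/2975 - 1337 = -3976894/2975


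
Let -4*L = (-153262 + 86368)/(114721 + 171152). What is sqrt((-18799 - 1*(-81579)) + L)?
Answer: sqrt(2280265814691438)/190582 ≈ 250.56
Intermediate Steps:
L = 11149/190582 (L = -(-153262 + 86368)/(4*(114721 + 171152)) = -(-33447)/(2*285873) = -1/4*(-22298/95291) = 11149/190582 ≈ 0.058500)
sqrt((-18799 - 1*(-81579)) + L) = sqrt((-18799 - 1*(-81579)) + 11149/190582) = sqrt((-18799 + 81579) + 11149/190582) = sqrt(62780 + 11149/190582) = sqrt(11964749109/190582) = sqrt(2280265814691438)/190582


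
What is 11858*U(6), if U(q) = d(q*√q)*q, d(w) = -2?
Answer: -142296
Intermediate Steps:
U(q) = -2*q
11858*U(6) = 11858*(-2*6) = 11858*(-12) = -142296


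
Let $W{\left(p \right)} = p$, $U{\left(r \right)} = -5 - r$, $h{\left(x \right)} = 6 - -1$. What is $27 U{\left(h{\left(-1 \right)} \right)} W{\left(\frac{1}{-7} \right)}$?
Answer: $\frac{324}{7} \approx 46.286$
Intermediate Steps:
$h{\left(x \right)} = 7$ ($h{\left(x \right)} = 6 + 1 = 7$)
$27 U{\left(h{\left(-1 \right)} \right)} W{\left(\frac{1}{-7} \right)} = \frac{27 \left(-5 - 7\right)}{-7} = 27 \left(-5 - 7\right) \left(- \frac{1}{7}\right) = 27 \left(-12\right) \left(- \frac{1}{7}\right) = \left(-324\right) \left(- \frac{1}{7}\right) = \frac{324}{7}$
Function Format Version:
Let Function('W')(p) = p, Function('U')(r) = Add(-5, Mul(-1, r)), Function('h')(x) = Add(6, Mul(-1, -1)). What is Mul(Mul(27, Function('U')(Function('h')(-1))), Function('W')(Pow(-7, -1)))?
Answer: Rational(324, 7) ≈ 46.286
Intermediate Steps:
Function('h')(x) = 7 (Function('h')(x) = Add(6, 1) = 7)
Mul(Mul(27, Function('U')(Function('h')(-1))), Function('W')(Pow(-7, -1))) = Mul(Mul(27, Add(-5, Mul(-1, 7))), Pow(-7, -1)) = Mul(Mul(27, Add(-5, -7)), Rational(-1, 7)) = Mul(Mul(27, -12), Rational(-1, 7)) = Mul(-324, Rational(-1, 7)) = Rational(324, 7)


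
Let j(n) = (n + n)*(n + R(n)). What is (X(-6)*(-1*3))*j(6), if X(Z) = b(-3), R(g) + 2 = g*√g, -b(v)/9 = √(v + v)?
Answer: 1296*I*(9 + √6) ≈ 14839.0*I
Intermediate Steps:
b(v) = -9*√2*√v (b(v) = -9*√(v + v) = -9*√2*√v)
R(g) = -2 + g^(3/2) (R(g) = -2 + g*√g = -2 + g^(3/2))
X(Z) = -9*I*√6 (X(Z) = -9*√2*√(-3) = -9*√2*I*√3 = -9*I*√6)
j(n) = 2*n*(-2 + n + n^(3/2)) (j(n) = (n + n)*(n + (-2 + n^(3/2))) = (2*n)*(-2 + n + n^(3/2)) = 2*n*(-2 + n + n^(3/2)))
(X(-6)*(-1*3))*j(6) = ((-9*I*√6)*(-1*3))*(2*6*(-2 + 6 + 6^(3/2))) = (-9*I*√6*(-3))*(2*6*(-2 + 6 + 6*√6)) = (27*I*√6)*(2*6*(4 + 6*√6)) = (27*I*√6)*(48 + 72*√6) = 27*I*√6*(48 + 72*√6)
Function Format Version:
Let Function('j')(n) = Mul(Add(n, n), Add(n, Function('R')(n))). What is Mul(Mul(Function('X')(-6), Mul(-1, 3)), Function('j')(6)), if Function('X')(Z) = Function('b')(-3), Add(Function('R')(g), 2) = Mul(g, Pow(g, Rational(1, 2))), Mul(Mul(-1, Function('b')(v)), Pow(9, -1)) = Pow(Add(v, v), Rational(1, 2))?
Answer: Mul(1296, I, Add(9, Pow(6, Rational(1, 2)))) ≈ Mul(14839., I)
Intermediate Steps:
Function('b')(v) = Mul(-9, Pow(2, Rational(1, 2)), Pow(v, Rational(1, 2))) (Function('b')(v) = Mul(-9, Pow(Add(v, v), Rational(1, 2))) = Mul(-9, Pow(Mul(2, v), Rational(1, 2))) = Mul(-9, Mul(Pow(2, Rational(1, 2)), Pow(v, Rational(1, 2)))) = Mul(-9, Pow(2, Rational(1, 2)), Pow(v, Rational(1, 2))))
Function('R')(g) = Add(-2, Pow(g, Rational(3, 2))) (Function('R')(g) = Add(-2, Mul(g, Pow(g, Rational(1, 2)))) = Add(-2, Pow(g, Rational(3, 2))))
Function('X')(Z) = Mul(-9, I, Pow(6, Rational(1, 2))) (Function('X')(Z) = Mul(-9, Pow(2, Rational(1, 2)), Pow(-3, Rational(1, 2))) = Mul(-9, Pow(2, Rational(1, 2)), Mul(I, Pow(3, Rational(1, 2)))) = Mul(-9, I, Pow(6, Rational(1, 2))))
Function('j')(n) = Mul(2, n, Add(-2, n, Pow(n, Rational(3, 2)))) (Function('j')(n) = Mul(Add(n, n), Add(n, Add(-2, Pow(n, Rational(3, 2))))) = Mul(Mul(2, n), Add(-2, n, Pow(n, Rational(3, 2)))) = Mul(2, n, Add(-2, n, Pow(n, Rational(3, 2)))))
Mul(Mul(Function('X')(-6), Mul(-1, 3)), Function('j')(6)) = Mul(Mul(Mul(-9, I, Pow(6, Rational(1, 2))), Mul(-1, 3)), Mul(2, 6, Add(-2, 6, Pow(6, Rational(3, 2))))) = Mul(Mul(Mul(-9, I, Pow(6, Rational(1, 2))), -3), Mul(2, 6, Add(-2, 6, Mul(6, Pow(6, Rational(1, 2)))))) = Mul(Mul(27, I, Pow(6, Rational(1, 2))), Mul(2, 6, Add(4, Mul(6, Pow(6, Rational(1, 2)))))) = Mul(Mul(27, I, Pow(6, Rational(1, 2))), Add(48, Mul(72, Pow(6, Rational(1, 2))))) = Mul(27, I, Pow(6, Rational(1, 2)), Add(48, Mul(72, Pow(6, Rational(1, 2)))))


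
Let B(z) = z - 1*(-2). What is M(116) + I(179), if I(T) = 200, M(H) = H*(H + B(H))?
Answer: 27344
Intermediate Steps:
B(z) = 2 + z (B(z) = z + 2 = 2 + z)
M(H) = H*(2 + 2*H) (M(H) = H*(H + (2 + H)) = H*(2 + 2*H))
M(116) + I(179) = 2*116*(1 + 116) + 200 = 2*116*117 + 200 = 27144 + 200 = 27344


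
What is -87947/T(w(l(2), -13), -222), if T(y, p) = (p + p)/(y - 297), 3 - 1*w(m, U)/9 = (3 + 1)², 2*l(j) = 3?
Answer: -6068343/74 ≈ -82005.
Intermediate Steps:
l(j) = 3/2 (l(j) = (½)*3 = 3/2)
w(m, U) = -117 (w(m, U) = 27 - 9*(3 + 1)² = 27 - 9*4² = 27 - 9*16 = 27 - 144 = -117)
T(y, p) = 2*p/(-297 + y) (T(y, p) = (2*p)/(-297 + y) = 2*p/(-297 + y))
-87947/T(w(l(2), -13), -222) = -87947/(2*(-222)/(-297 - 117)) = -87947/(2*(-222)/(-414)) = -87947/(2*(-222)*(-1/414)) = -87947/74/69 = -87947*69/74 = -6068343/74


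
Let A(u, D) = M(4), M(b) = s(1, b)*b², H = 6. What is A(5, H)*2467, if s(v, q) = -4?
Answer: -157888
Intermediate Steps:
M(b) = -4*b²
A(u, D) = -64 (A(u, D) = -4*4² = -4*16 = -64)
A(5, H)*2467 = -64*2467 = -157888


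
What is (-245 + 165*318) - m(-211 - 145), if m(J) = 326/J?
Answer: 9296213/178 ≈ 52226.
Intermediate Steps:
(-245 + 165*318) - m(-211 - 145) = (-245 + 165*318) - 326/(-211 - 145) = (-245 + 52470) - 326/(-356) = 52225 - 326*(-1)/356 = 52225 - 1*(-163/178) = 52225 + 163/178 = 9296213/178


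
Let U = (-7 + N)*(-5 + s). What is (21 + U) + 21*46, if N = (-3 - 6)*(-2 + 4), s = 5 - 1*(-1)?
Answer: 962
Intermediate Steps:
s = 6 (s = 5 + 1 = 6)
N = -18 (N = -9*2 = -18)
U = -25 (U = (-7 - 18)*(-5 + 6) = -25*1 = -25)
(21 + U) + 21*46 = (21 - 25) + 21*46 = -4 + 966 = 962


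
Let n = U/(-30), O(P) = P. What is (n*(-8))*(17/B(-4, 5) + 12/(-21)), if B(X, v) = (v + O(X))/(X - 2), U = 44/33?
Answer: -11488/315 ≈ -36.470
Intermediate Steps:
U = 4/3 (U = 44*(1/33) = 4/3 ≈ 1.3333)
B(X, v) = (X + v)/(-2 + X) (B(X, v) = (v + X)/(X - 2) = (X + v)/(-2 + X))
n = -2/45 (n = (4/3)/(-30) = (4/3)*(-1/30) = -2/45 ≈ -0.044444)
(n*(-8))*(17/B(-4, 5) + 12/(-21)) = (-2/45*(-8))*(17/(((-4 + 5)/(-2 - 4))) + 12/(-21)) = 16*(17/((1/(-6))) + 12*(-1/21))/45 = 16*(17/((-1/6*1)) - 4/7)/45 = 16*(17/(-1/6) - 4/7)/45 = 16*(17*(-6) - 4/7)/45 = 16*(-102 - 4/7)/45 = (16/45)*(-718/7) = -11488/315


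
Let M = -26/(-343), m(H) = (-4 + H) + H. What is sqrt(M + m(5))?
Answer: 2*sqrt(3647)/49 ≈ 2.4649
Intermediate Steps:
m(H) = -4 + 2*H
M = 26/343 (M = -26*(-1/343) = 26/343 ≈ 0.075802)
sqrt(M + m(5)) = sqrt(26/343 + (-4 + 2*5)) = sqrt(26/343 + (-4 + 10)) = sqrt(26/343 + 6) = sqrt(2084/343) = 2*sqrt(3647)/49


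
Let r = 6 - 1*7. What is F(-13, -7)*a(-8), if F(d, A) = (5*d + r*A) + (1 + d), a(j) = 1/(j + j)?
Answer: 35/8 ≈ 4.3750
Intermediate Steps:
r = -1 (r = 6 - 7 = -1)
a(j) = 1/(2*j)
F(d, A) = 1 - A + 6*d (F(d, A) = (5*d - A) + (1 + d) = (-A + 5*d) + (1 + d) = 1 - A + 6*d)
F(-13, -7)*a(-8) = (1 - 1*(-7) + 6*(-13))*((1/2)/(-8)) = (1 + 7 - 78)*((1/2)*(-1/8)) = -70*(-1/16) = 35/8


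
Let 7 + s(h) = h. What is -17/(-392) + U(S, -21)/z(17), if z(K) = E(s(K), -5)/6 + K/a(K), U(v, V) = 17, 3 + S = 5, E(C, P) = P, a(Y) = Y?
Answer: 40001/392 ≈ 102.04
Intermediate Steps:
s(h) = -7 + h
S = 2 (S = -3 + 5 = 2)
z(K) = ⅙ (z(K) = -5/6 + K/K = -5*⅙ + 1 = -⅚ + 1 = ⅙)
-17/(-392) + U(S, -21)/z(17) = -17/(-392) + 17/(⅙) = -17*(-1/392) + 17*6 = 17/392 + 102 = 40001/392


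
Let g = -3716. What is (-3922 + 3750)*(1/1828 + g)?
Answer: 292092421/457 ≈ 6.3915e+5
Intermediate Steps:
(-3922 + 3750)*(1/1828 + g) = (-3922 + 3750)*(1/1828 - 3716) = -172*(1/1828 - 3716) = -172*(-6792847/1828) = 292092421/457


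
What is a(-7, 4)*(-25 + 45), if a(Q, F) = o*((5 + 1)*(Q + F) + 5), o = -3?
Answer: 780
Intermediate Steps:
a(Q, F) = -15 - 18*F - 18*Q (a(Q, F) = -3*((5 + 1)*(Q + F) + 5) = -3*(6*(F + Q) + 5) = -3*((6*F + 6*Q) + 5) = -3*(5 + 6*F + 6*Q) = -15 - 18*F - 18*Q)
a(-7, 4)*(-25 + 45) = (-15 - 18*4 - 18*(-7))*(-25 + 45) = (-15 - 72 + 126)*20 = 39*20 = 780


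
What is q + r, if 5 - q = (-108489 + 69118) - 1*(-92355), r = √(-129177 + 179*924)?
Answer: -52979 + √36219 ≈ -52789.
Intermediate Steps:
r = √36219 (r = √(-129177 + 165396) = √36219 ≈ 190.31)
q = -52979 (q = 5 - ((-108489 + 69118) - 1*(-92355)) = 5 - (-39371 + 92355) = 5 - 1*52984 = 5 - 52984 = -52979)
q + r = -52979 + √36219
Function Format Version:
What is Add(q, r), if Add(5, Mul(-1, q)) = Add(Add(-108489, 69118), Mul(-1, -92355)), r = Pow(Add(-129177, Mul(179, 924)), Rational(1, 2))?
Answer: Add(-52979, Pow(36219, Rational(1, 2))) ≈ -52789.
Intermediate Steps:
r = Pow(36219, Rational(1, 2)) (r = Pow(Add(-129177, 165396), Rational(1, 2)) = Pow(36219, Rational(1, 2)) ≈ 190.31)
q = -52979 (q = Add(5, Mul(-1, Add(Add(-108489, 69118), Mul(-1, -92355)))) = Add(5, Mul(-1, Add(-39371, 92355))) = Add(5, Mul(-1, 52984)) = Add(5, -52984) = -52979)
Add(q, r) = Add(-52979, Pow(36219, Rational(1, 2)))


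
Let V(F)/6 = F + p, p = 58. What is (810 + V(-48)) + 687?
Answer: 1557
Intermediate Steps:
V(F) = 348 + 6*F (V(F) = 6*(F + 58) = 6*(58 + F) = 348 + 6*F)
(810 + V(-48)) + 687 = (810 + (348 + 6*(-48))) + 687 = (810 + (348 - 288)) + 687 = (810 + 60) + 687 = 870 + 687 = 1557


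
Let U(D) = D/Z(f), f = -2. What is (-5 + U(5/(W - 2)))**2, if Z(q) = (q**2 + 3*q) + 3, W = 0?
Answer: 225/4 ≈ 56.250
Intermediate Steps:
Z(q) = 3 + q**2 + 3*q
U(D) = D (U(D) = D/(3 + (-2)**2 + 3*(-2)) = D/(3 + 4 - 6) = D/1 = D*1 = D)
(-5 + U(5/(W - 2)))**2 = (-5 + 5/(0 - 2))**2 = (-5 + 5/(-2))**2 = (-5 + 5*(-1/2))**2 = (-5 - 5/2)**2 = (-15/2)**2 = 225/4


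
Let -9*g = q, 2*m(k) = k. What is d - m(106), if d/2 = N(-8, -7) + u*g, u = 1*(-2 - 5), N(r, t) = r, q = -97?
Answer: -1979/9 ≈ -219.89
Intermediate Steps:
m(k) = k/2
u = -7 (u = 1*(-7) = -7)
g = 97/9 (g = -⅑*(-97) = 97/9 ≈ 10.778)
d = -1502/9 (d = 2*(-8 - 7*97/9) = 2*(-8 - 679/9) = 2*(-751/9) = -1502/9 ≈ -166.89)
d - m(106) = -1502/9 - 106/2 = -1502/9 - 1*53 = -1502/9 - 53 = -1979/9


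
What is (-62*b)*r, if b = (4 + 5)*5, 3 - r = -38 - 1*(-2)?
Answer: -108810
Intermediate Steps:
r = 39 (r = 3 - (-38 - 1*(-2)) = 3 - (-38 + 2) = 3 - 1*(-36) = 3 + 36 = 39)
b = 45 (b = 9*5 = 45)
(-62*b)*r = -62*45*39 = -2790*39 = -108810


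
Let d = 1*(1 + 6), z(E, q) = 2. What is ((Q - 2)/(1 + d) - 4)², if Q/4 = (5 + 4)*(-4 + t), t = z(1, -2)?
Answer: 2809/16 ≈ 175.56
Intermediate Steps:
t = 2
Q = -72 (Q = 4*((5 + 4)*(-4 + 2)) = 4*(9*(-2)) = 4*(-18) = -72)
d = 7 (d = 1*7 = 7)
((Q - 2)/(1 + d) - 4)² = ((-72 - 2)/(1 + 7) - 4)² = (-74/8 - 4)² = (-74*⅛ - 4)² = (-37/4 - 4)² = (-53/4)² = 2809/16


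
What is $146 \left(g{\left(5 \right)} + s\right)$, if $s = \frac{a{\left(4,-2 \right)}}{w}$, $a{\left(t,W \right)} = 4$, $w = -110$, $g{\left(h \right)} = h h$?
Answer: $\frac{200458}{55} \approx 3644.7$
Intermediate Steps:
$g{\left(h \right)} = h^{2}$
$s = - \frac{2}{55}$ ($s = \frac{4}{-110} = 4 \left(- \frac{1}{110}\right) = - \frac{2}{55} \approx -0.036364$)
$146 \left(g{\left(5 \right)} + s\right) = 146 \left(5^{2} - \frac{2}{55}\right) = 146 \left(25 - \frac{2}{55}\right) = 146 \cdot \frac{1373}{55} = \frac{200458}{55}$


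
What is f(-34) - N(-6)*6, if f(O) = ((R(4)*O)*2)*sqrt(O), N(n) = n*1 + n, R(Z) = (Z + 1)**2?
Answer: 72 - 1700*I*sqrt(34) ≈ 72.0 - 9912.6*I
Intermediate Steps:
R(Z) = (1 + Z)**2
N(n) = 2*n (N(n) = n + n = 2*n)
f(O) = 50*O**(3/2) (f(O) = (((1 + 4)**2*O)*2)*sqrt(O) = ((5**2*O)*2)*sqrt(O) = ((25*O)*2)*sqrt(O) = (50*O)*sqrt(O) = 50*O**(3/2))
f(-34) - N(-6)*6 = 50*(-34)**(3/2) - 2*(-6)*6 = 50*(-34*I*sqrt(34)) - (-12)*6 = -1700*I*sqrt(34) - 1*(-72) = -1700*I*sqrt(34) + 72 = 72 - 1700*I*sqrt(34)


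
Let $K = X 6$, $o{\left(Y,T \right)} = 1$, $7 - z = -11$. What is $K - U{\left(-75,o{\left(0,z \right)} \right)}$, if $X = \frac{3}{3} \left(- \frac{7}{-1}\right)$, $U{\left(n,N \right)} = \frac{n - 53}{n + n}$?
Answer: $\frac{3086}{75} \approx 41.147$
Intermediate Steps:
$z = 18$ ($z = 7 - -11 = 7 + 11 = 18$)
$U{\left(n,N \right)} = \frac{-53 + n}{2 n}$
$X = 7$ ($X = 3 \cdot \frac{1}{3} \left(\left(-7\right) \left(-1\right)\right) = 1 \cdot 7 = 7$)
$K = 42$ ($K = 7 \cdot 6 = 42$)
$K - U{\left(-75,o{\left(0,z \right)} \right)} = 42 - \frac{-53 - 75}{2 \left(-75\right)} = 42 - \frac{1}{2} \left(- \frac{1}{75}\right) \left(-128\right) = 42 - \frac{64}{75} = \frac{3086}{75}$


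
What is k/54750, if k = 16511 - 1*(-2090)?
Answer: 18601/54750 ≈ 0.33974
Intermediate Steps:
k = 18601 (k = 16511 + 2090 = 18601)
k/54750 = 18601/54750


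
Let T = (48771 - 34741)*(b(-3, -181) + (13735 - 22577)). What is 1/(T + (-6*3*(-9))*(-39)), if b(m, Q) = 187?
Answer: -1/121435968 ≈ -8.2348e-9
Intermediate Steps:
T = -121429650 (T = (48771 - 34741)*(187 + (13735 - 22577)) = 14030*(187 - 8842) = 14030*(-8655) = -121429650)
1/(T + (-6*3*(-9))*(-39)) = 1/(-121429650 + (-6*3*(-9))*(-39)) = 1/(-121429650 - 18*(-9)*(-39)) = 1/(-121429650 + 162*(-39)) = 1/(-121429650 - 6318) = 1/(-121435968) = -1/121435968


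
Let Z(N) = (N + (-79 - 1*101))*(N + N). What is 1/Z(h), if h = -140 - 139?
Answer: 1/256122 ≈ 3.9044e-6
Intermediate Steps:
h = -279
Z(N) = 2*N*(-180 + N) (Z(N) = (N + (-79 - 101))*(2*N) = (N - 180)*(2*N) = (-180 + N)*(2*N) = 2*N*(-180 + N))
1/Z(h) = 1/(2*(-279)*(-180 - 279)) = 1/(2*(-279)*(-459)) = 1/256122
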